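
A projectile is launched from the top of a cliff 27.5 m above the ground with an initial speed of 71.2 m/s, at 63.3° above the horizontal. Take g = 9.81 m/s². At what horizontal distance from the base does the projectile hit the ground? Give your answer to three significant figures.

428 m

Components: v_x = 71.2 cos 63.3° = 31.99 m/s, v_y = 71.2 sin 63.3° = 63.61 m/s.
Vertical: 0 = 27.5 + 63.61 t − ½(9.81) t² ⇒ 4.905 t² − 63.61 t − 27.5 = 0.
t = [63.61 + √(4046 + 539.6)] / 9.810 = 13.39 s.
Horizontal: R = v_x · t = 31.99 × 13.39 = 428 m.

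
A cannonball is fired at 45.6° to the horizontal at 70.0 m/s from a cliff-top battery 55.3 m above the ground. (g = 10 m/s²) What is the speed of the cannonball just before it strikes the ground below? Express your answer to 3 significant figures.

v_x = 70.0 cos 45.6° = 48.98 m/s is unchanged throughout.
For the vertical component, v_y² = v_y0² + 2 g h = (50.01)² + 2×10×55.3 = 3607, so |v_y| = 60.06 m/s.
Impact speed = √(v_x² + v_y²) = √(2399 + 3607) = 77.5 m/s.

77.5 m/s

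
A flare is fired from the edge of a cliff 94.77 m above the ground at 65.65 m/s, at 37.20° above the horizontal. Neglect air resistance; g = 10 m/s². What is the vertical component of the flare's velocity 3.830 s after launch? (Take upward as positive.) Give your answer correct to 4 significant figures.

1.392 m/s

Initial vertical component: v_y0 = 65.65 sin 37.20° = 39.692 m/s.
v_y(t) = v_y0 − g t = 39.692 − 10 × 3.830 = 1.392 m/s.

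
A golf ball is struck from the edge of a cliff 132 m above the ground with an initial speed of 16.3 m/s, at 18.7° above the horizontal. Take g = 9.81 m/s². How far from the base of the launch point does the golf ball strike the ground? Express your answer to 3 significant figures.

88.7 m

Components: v_x = 16.3 cos 18.7° = 15.44 m/s, v_y = 16.3 sin 18.7° = 5.226 m/s.
Vertical: 0 = 132 + 5.226 t − ½(9.81) t² ⇒ 4.905 t² − 5.226 t − 132 = 0.
t = [5.226 + √(27.31 + 2590)] / 9.810 = 5.748 s.
Horizontal: R = v_x · t = 15.44 × 5.748 = 88.7 m.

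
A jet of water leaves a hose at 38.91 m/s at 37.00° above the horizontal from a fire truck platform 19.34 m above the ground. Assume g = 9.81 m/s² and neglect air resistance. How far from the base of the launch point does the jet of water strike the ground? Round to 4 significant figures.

Components: v_x = 38.91 cos 37.00° = 31.075 m/s, v_y = 38.91 sin 37.00° = 23.417 m/s.
Vertical: 0 = 19.34 + 23.417 t − ½(9.81) t² ⇒ 4.905 t² − 23.417 t − 19.34 = 0.
t = [23.417 + √(548.36 + 379.45)] / 9.810 = 5.4920 s.
Horizontal: R = v_x · t = 31.075 × 5.4920 = 170.7 m.

170.7 m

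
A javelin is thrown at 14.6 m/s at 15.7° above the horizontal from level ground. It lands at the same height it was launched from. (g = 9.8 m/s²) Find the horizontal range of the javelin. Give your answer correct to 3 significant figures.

11.3 m

Components: v_x = 14.6 cos 15.7° = 14.06 m/s, v_y = 14.6 sin 15.7° = 3.951 m/s.
Time of flight (same landing height): t = 2 v_y / g = 2 × 3.951 / 9.8 = 0.8063 s.
Range: R = v_x · t = 14.06 × 0.8063 = 11.3 m.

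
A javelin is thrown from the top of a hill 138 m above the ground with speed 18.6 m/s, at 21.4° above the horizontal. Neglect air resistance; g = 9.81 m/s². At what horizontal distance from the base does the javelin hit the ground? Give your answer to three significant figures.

Components: v_x = 18.6 cos 21.4° = 17.32 m/s, v_y = 18.6 sin 21.4° = 6.787 m/s.
Vertical: 0 = 138 + 6.787 t − ½(9.81) t² ⇒ 4.905 t² − 6.787 t − 138 = 0.
t = [6.787 + √(46.06 + 2708)] / 9.810 = 6.041 s.
Horizontal: R = v_x · t = 17.32 × 6.041 = 105 m.

105 m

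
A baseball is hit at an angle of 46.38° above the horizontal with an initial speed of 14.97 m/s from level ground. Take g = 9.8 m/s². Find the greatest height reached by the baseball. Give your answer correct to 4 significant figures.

Vertical component of launch velocity: v_y = 14.97 sin 46.38° = 10.837 m/s.
At the highest point the vertical velocity is zero, so v_y² = 2 g h_max.
h_max = (10.837)² / (2 × 9.8) = 117.44 / 19.60 = 5.992 m.

5.992 m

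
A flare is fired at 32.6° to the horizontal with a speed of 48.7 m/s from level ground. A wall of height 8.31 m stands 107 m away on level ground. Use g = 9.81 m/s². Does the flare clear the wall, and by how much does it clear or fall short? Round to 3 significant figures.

v_x = 48.7 cos 32.6° = 41.03 m/s; v_y0 = 48.7 sin 32.6° = 26.24 m/s.
Time to reach the wall: t = 107 / 41.03 = 2.608 s.
Height at that point: y = 26.24×2.608 − 4.905×2.608² = 35.07 m.
That is 35.07 − 8.31 = 26.8 m above the top of the wall, so the flare clears it.

Yes — it clears the wall by 26.8 m.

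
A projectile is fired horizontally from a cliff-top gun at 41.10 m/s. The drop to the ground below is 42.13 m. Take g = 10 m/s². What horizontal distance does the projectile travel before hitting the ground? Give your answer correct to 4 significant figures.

119.3 m

Initial vertical velocity is zero, so the fall time comes from h = ½ g t²: t = √(2 × 42.13 / 10) = 2.9028 s.
Horizontal motion is uniform at 41.10 m/s, so x = 41.10 × 2.9028 = 119.3 m.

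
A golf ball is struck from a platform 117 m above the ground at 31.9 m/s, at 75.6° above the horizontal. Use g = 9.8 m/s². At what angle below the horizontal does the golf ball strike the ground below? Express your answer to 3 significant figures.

v_x = 31.9 cos 75.6° = 7.933 m/s.
At impact |v_y| = √(v_y0² + 2 g h) = √(30.90² + 2×9.8×117) = 56.99 m/s.
Angle below horizontal = arctan(|v_y| / v_x) = arctan(56.99 / 7.933) = 82.1°.

82.1°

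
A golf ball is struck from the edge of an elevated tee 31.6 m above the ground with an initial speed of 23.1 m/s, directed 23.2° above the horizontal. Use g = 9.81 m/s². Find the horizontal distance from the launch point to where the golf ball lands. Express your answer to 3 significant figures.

77.1 m

Components: v_x = 23.1 cos 23.2° = 21.23 m/s, v_y = 23.1 sin 23.2° = 9.100 m/s.
Vertical: 0 = 31.6 + 9.100 t − ½(9.81) t² ⇒ 4.905 t² − 9.100 t − 31.6 = 0.
t = [9.100 + √(82.81 + 620.0)] / 9.810 = 3.630 s.
Horizontal: R = v_x · t = 21.23 × 3.630 = 77.1 m.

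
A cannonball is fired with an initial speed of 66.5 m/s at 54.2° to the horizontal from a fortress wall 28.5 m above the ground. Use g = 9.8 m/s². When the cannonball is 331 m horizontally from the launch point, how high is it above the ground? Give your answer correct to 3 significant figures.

133 m

v_x = 66.5 cos 54.2° = 38.90 m/s, v_y0 = 66.5 sin 54.2° = 53.94 m/s.
Time to reach x = 331 m: t = x / v_x = 331 / 38.90 = 8.509 s.
y = 28.5 + v_y0 t − ½ g t² = 28.5 + 53.94×8.509 − 4.900×8.509² = 133 m.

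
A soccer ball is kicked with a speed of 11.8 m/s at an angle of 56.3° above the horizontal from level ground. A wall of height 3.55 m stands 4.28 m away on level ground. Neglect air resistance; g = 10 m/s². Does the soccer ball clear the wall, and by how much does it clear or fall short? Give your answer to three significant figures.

Yes — it clears the wall by 0.731 m.

v_x = 11.8 cos 56.3° = 6.547 m/s; v_y0 = 11.8 sin 56.3° = 9.817 m/s.
Time to reach the wall: t = 4.28 / 6.547 = 0.6537 s.
Height at that point: y = 9.817×0.6537 − 5.000×0.6537² = 4.281 m.
That is 4.281 − 3.55 = 0.731 m above the top of the wall, so the soccer ball clears it.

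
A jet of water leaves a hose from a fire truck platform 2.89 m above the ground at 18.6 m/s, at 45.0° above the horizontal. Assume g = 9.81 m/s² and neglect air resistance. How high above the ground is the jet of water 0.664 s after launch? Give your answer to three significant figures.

9.46 m

v_y0 = 18.6 sin 45.0° = 13.15 m/s.
y(t) = 2.89 + v_y0 t − ½ g t² = 2.89 + 13.15×0.664 − ½×9.81×0.664² = 9.46 m.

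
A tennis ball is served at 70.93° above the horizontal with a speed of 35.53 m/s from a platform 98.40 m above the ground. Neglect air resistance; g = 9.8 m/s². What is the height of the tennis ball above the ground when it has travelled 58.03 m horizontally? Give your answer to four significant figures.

v_x = 35.53 cos 70.93° = 11.608 m/s, v_y0 = 35.53 sin 70.93° = 33.580 m/s.
Time to reach x = 58.03 m: t = x / v_x = 58.03 / 11.608 = 4.9991 s.
y = 98.40 + v_y0 t − ½ g t² = 98.40 + 33.580×4.9991 − 4.900×4.9991² = 143.8 m.

143.8 m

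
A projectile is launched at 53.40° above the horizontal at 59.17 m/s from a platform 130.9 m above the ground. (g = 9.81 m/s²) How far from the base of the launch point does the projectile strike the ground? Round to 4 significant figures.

Components: v_x = 59.17 cos 53.40° = 35.279 m/s, v_y = 59.17 sin 53.40° = 47.503 m/s.
Vertical: 0 = 130.9 + 47.503 t − ½(9.81) t² ⇒ 4.905 t² − 47.503 t − 130.9 = 0.
t = [47.503 + √(2256.5 + 2568.3)] / 9.810 = 11.923 s.
Horizontal: R = v_x · t = 35.279 × 11.923 = 420.6 m.

420.6 m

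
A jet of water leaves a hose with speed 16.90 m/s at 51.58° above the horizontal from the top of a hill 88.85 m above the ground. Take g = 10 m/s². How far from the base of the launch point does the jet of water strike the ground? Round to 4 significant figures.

60.31 m

Components: v_x = 16.90 cos 51.58° = 10.502 m/s, v_y = 16.90 sin 51.58° = 13.241 m/s.
Vertical: 0 = 88.85 + 13.241 t − ½(10) t² ⇒ 5.000 t² − 13.241 t − 88.85 = 0.
t = [13.241 + √(175.32 + 1777.0)] / 10.00 = 5.7426 s.
Horizontal: R = v_x · t = 10.502 × 5.7426 = 60.31 m.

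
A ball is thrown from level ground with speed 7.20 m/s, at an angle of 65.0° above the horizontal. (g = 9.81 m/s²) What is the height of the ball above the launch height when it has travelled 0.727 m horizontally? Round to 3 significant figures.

1.28 m

v_x = 7.20 cos 65.0° = 3.043 m/s, v_y0 = 7.20 sin 65.0° = 6.525 m/s.
Time to reach x = 0.727 m: t = x / v_x = 0.727 / 3.043 = 0.2389 s.
y = v_y0 t − ½ g t² = 6.525×0.2389 − 4.905×0.2389² = 1.28 m.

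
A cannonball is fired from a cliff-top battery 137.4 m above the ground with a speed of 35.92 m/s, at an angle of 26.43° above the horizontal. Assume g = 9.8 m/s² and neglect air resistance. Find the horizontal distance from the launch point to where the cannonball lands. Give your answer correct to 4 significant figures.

Components: v_x = 35.92 cos 26.43° = 32.166 m/s, v_y = 35.92 sin 26.43° = 15.988 m/s.
Vertical: 0 = 137.4 + 15.988 t − ½(9.8) t² ⇒ 4.900 t² − 15.988 t − 137.4 = 0.
t = [15.988 + √(255.62 + 2693.0)] / 9.800 = 7.1724 s.
Horizontal: R = v_x · t = 32.166 × 7.1724 = 230.7 m.

230.7 m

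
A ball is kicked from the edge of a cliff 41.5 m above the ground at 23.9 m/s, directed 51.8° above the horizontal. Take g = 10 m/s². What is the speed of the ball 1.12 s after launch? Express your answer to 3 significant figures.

16.6 m/s

v_x = 23.9 cos 51.8° = 14.78 m/s (constant).
v_y(t) = 23.9 sin 51.8° − g t = 18.78 − 10 × 1.12 = 7.580 m/s.
Speed = √(v_x² + v_y²) = √(218.4 + 57.46) = 16.6 m/s.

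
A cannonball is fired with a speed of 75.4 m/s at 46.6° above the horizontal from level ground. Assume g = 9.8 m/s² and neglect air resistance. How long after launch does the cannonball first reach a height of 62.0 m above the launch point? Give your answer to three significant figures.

1.28 s

v_y0 = 75.4 sin 46.6° = 54.78 m/s.
Set y = v_y0 t − ½ g t² = 62.0: 4.900 t² − 54.78 t + 62.0 = 0.
t = [54.78 ± √(3001 − 1215)] / 9.8 = (54.78 ± 42.26) / 9.8, giving t = 1.28 s or t = 9.90 s.
The cannonball is on the way up at the first time, so t = 1.28 s.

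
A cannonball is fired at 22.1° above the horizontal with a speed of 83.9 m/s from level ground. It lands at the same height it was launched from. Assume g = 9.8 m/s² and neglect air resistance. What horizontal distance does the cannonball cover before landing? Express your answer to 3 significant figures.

For level ground, R = v₀² sin(2θ) / g.
sin(2 × 22.1°) = sin 44.20° = 0.6972.
R = (83.9)² × 0.6972 / 9.8 = 501 m.

501 m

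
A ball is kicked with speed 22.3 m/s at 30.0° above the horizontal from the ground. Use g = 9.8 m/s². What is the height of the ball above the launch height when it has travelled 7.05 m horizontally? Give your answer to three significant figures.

v_x = 22.3 cos 30.0° = 19.31 m/s, v_y0 = 22.3 sin 30.0° = 11.15 m/s.
Time to reach x = 7.05 m: t = x / v_x = 7.05 / 19.31 = 0.3651 s.
y = v_y0 t − ½ g t² = 11.15×0.3651 − 4.900×0.3651² = 3.42 m.

3.42 m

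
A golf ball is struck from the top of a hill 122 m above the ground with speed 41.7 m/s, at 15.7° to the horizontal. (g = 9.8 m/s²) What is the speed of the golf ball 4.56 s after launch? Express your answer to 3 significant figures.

52.2 m/s

v_x = 41.7 cos 15.7° = 40.14 m/s (constant).
v_y(t) = 41.7 sin 15.7° − g t = 11.28 − 9.8 × 4.56 = -33.41 m/s.
Speed = √(v_x² + v_y²) = √(1611 + 1116) = 52.2 m/s.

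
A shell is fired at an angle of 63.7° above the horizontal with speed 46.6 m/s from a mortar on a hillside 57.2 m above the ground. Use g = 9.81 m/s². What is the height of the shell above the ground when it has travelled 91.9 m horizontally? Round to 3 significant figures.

146 m

v_x = 46.6 cos 63.7° = 20.65 m/s, v_y0 = 46.6 sin 63.7° = 41.78 m/s.
Time to reach x = 91.9 m: t = x / v_x = 91.9 / 20.65 = 4.450 s.
y = 57.2 + v_y0 t − ½ g t² = 57.2 + 41.78×4.450 − 4.905×4.450² = 146 m.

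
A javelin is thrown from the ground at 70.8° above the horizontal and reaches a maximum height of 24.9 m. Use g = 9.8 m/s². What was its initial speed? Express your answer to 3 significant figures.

23.4 m/s

At maximum height v_y = 0, so (v₀ sin θ)² = 2 g H.
v₀ sin 70.8° = √(2 × 9.8 × 24.9) = 22.09 m/s.
v₀ = 22.09 / sin 70.8° = 22.09 / 0.9444 = 23.4 m/s.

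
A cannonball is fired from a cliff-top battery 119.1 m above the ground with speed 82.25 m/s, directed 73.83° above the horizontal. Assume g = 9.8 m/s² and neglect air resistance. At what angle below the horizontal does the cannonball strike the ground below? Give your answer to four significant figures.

76.11°

v_x = 82.25 cos 73.83° = 22.906 m/s.
At impact |v_y| = √(v_y0² + 2 g h) = √(78.996² + 2×9.8×119.1) = 92.600 m/s.
Angle below horizontal = arctan(|v_y| / v_x) = arctan(92.600 / 22.906) = 76.11°.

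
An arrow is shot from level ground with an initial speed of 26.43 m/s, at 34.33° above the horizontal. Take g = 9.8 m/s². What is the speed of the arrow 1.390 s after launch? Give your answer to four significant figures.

21.86 m/s

v_x = 26.43 cos 34.33° = 21.826 m/s (constant).
v_y(t) = 26.43 sin 34.33° − g t = 14.905 − 9.8 × 1.390 = 1.2830 m/s.
Speed = √(v_x² + v_y²) = √(476.37 + 1.6461) = 21.86 m/s.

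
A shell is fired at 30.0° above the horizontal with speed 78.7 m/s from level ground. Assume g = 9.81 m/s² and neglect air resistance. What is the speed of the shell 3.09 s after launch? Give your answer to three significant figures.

v_x = 78.7 cos 30.0° = 68.16 m/s (constant).
v_y(t) = 78.7 sin 30.0° − g t = 39.35 − 9.81 × 3.09 = 9.037 m/s.
Speed = √(v_x² + v_y²) = √(4646 + 81.67) = 68.8 m/s.

68.8 m/s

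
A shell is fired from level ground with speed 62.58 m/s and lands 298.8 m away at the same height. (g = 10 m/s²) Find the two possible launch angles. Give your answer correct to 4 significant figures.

24.86° and 65.14°

Level-ground range: R = v₀² sin(2θ)/g ⇒ sin 2θ = R g / v₀² = 298.8×10/62.58² = 0.7630.
2θ = arcsin(0.7630) = 49.729° or 180° − 49.729° = 130.271°.
So θ = 24.86° or θ = 65.14°.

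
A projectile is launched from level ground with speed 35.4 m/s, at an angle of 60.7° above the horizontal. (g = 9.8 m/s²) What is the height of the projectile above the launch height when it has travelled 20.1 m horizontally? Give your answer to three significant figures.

29.2 m

v_x = 35.4 cos 60.7° = 17.32 m/s, v_y0 = 35.4 sin 60.7° = 30.87 m/s.
Time to reach x = 20.1 m: t = x / v_x = 20.1 / 17.32 = 1.161 s.
y = v_y0 t − ½ g t² = 30.87×1.161 − 4.900×1.161² = 29.2 m.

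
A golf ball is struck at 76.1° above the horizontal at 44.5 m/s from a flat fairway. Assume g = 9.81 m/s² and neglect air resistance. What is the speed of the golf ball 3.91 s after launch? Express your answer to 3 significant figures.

11.7 m/s

v_x = 44.5 cos 76.1° = 10.69 m/s (constant).
v_y(t) = 44.5 sin 76.1° − g t = 43.20 − 9.81 × 3.91 = 4.843 m/s.
Speed = √(v_x² + v_y²) = √(114.3 + 23.45) = 11.7 m/s.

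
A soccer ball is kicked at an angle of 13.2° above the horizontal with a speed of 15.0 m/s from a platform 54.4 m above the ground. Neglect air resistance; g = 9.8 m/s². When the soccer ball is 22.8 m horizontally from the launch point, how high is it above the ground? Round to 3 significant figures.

v_x = 15.0 cos 13.2° = 14.60 m/s, v_y0 = 15.0 sin 13.2° = 3.425 m/s.
Time to reach x = 22.8 m: t = x / v_x = 22.8 / 14.60 = 1.562 s.
y = 54.4 + v_y0 t − ½ g t² = 54.4 + 3.425×1.562 − 4.900×1.562² = 47.8 m.

47.8 m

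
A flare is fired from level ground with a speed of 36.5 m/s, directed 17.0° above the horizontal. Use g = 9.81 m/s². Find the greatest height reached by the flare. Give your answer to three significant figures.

Vertical component of launch velocity: v_y = 36.5 sin 17.0° = 10.67 m/s.
At the highest point the vertical velocity is zero, so v_y² = 2 g h_max.
h_max = (10.67)² / (2 × 9.81) = 113.8 / 19.62 = 5.80 m.

5.80 m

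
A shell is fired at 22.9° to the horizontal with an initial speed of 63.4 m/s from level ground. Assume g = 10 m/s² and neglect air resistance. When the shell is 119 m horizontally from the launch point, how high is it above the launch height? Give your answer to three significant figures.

v_x = 63.4 cos 22.9° = 58.40 m/s, v_y0 = 63.4 sin 22.9° = 24.67 m/s.
Time to reach x = 119 m: t = x / v_x = 119 / 58.40 = 2.038 s.
y = v_y0 t − ½ g t² = 24.67×2.038 − 5.000×2.038² = 29.5 m.

29.5 m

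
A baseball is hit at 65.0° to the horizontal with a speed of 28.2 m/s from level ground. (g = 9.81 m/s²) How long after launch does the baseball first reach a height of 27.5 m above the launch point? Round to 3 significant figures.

v_y0 = 28.2 sin 65.0° = 25.56 m/s.
Set y = v_y0 t − ½ g t² = 27.5: 4.905 t² − 25.56 t + 27.5 = 0.
t = [25.56 ± √(653.3 − 539.6)] / 9.81 = (25.56 ± 10.66) / 9.81, giving t = 1.52 s or t = 3.69 s.
The baseball is on the way up at the first time, so t = 1.52 s.

1.52 s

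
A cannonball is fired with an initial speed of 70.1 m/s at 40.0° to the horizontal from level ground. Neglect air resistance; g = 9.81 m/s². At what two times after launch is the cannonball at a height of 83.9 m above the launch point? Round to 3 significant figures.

v_y0 = 70.1 sin 40.0° = 45.06 m/s.
Set y = v_y0 t − ½ g t² = 83.9: 4.905 t² − 45.06 t + 83.9 = 0.
t = [45.06 ± √(2030 − 1646)] / 9.81 = (45.06 ± 19.60) / 9.81, giving t = 2.60 s or t = 6.59 s.
So the cannonball is at 83.9 m at t = 2.60 s (rising) and t = 6.59 s (falling).

2.60 s and 6.59 s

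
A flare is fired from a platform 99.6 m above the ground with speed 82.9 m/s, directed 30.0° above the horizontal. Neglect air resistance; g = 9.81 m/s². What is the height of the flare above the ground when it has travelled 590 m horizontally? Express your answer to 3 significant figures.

v_x = 82.9 cos 30.0° = 71.79 m/s, v_y0 = 82.9 sin 30.0° = 41.45 m/s.
Time to reach x = 590 m: t = x / v_x = 590 / 71.79 = 8.218 s.
y = 99.6 + v_y0 t − ½ g t² = 99.6 + 41.45×8.218 − 4.905×8.218² = 109 m.

109 m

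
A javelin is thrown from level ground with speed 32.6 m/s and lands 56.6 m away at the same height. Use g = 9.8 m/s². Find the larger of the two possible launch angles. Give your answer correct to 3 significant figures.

74.3°

Level-ground range: R = v₀² sin(2θ)/g ⇒ sin 2θ = R g / v₀² = 56.6×9.8/32.6² = 0.5219.
2θ = arcsin(0.5219) = 31.46° or 180° − 31.46° = 148.54°.
So θ = 15.7° or θ = 74.3°.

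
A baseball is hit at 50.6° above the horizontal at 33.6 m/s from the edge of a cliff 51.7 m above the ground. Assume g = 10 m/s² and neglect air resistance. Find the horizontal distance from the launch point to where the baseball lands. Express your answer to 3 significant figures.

144 m

Components: v_x = 33.6 cos 50.6° = 21.33 m/s, v_y = 33.6 sin 50.6° = 25.96 m/s.
Vertical: 0 = 51.7 + 25.96 t − ½(10) t² ⇒ 5.000 t² − 25.96 t − 51.7 = 0.
t = [25.96 + √(673.9 + 1034)] / 10.00 = 6.729 s.
Horizontal: R = v_x · t = 21.33 × 6.729 = 144 m.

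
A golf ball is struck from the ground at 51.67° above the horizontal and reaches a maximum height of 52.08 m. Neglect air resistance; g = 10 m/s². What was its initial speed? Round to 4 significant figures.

At maximum height v_y = 0, so (v₀ sin θ)² = 2 g H.
v₀ sin 51.67° = √(2 × 10 × 52.08) = 32.274 m/s.
v₀ = 32.274 / sin 51.67° = 32.274 / 0.7845 = 41.14 m/s.

41.14 m/s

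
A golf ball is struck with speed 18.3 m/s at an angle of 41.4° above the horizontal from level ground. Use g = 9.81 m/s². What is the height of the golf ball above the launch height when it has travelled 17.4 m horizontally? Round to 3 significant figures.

v_x = 18.3 cos 41.4° = 13.73 m/s, v_y0 = 18.3 sin 41.4° = 12.10 m/s.
Time to reach x = 17.4 m: t = x / v_x = 17.4 / 13.73 = 1.267 s.
y = v_y0 t − ½ g t² = 12.10×1.267 − 4.905×1.267² = 7.46 m.

7.46 m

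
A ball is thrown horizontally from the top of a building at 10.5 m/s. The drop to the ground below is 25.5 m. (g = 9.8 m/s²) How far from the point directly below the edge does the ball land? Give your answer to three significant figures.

Initial vertical velocity is zero, so the fall time comes from h = ½ g t²: t = √(2 × 25.5 / 9.8) = 2.281 s.
Horizontal motion is uniform at 10.5 m/s, so x = 10.5 × 2.281 = 24.0 m.

24.0 m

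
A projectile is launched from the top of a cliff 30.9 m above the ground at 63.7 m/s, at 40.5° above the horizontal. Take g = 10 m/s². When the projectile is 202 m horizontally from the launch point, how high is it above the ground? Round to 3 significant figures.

116 m

v_x = 63.7 cos 40.5° = 48.44 m/s, v_y0 = 63.7 sin 40.5° = 41.37 m/s.
Time to reach x = 202 m: t = x / v_x = 202 / 48.44 = 4.170 s.
y = 30.9 + v_y0 t − ½ g t² = 30.9 + 41.37×4.170 − 5.000×4.170² = 116 m.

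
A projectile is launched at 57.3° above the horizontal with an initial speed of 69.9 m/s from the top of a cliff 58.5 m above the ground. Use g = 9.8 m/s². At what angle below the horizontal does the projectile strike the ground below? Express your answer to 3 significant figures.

60.9°

v_x = 69.9 cos 57.3° = 37.76 m/s.
At impact |v_y| = √(v_y0² + 2 g h) = √(58.82² + 2×9.8×58.5) = 67.87 m/s.
Angle below horizontal = arctan(|v_y| / v_x) = arctan(67.87 / 37.76) = 60.9°.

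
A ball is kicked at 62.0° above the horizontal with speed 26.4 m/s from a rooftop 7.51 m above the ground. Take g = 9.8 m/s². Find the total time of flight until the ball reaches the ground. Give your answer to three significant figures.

Vertical component: v_y = 26.4 sin 62.0° = 23.31 m/s.
Taking up as positive with launch at y = 7.51 m, landing at y = 0: 0 = 7.51 + 23.31 t − ½(9.8) t².
Solving 4.900 t² − 23.31 t − 7.51 = 0 gives t = [23.31 + √(23.31² + 4·4.900·7.51)] / 9.800 = 5.06 s.

5.06 s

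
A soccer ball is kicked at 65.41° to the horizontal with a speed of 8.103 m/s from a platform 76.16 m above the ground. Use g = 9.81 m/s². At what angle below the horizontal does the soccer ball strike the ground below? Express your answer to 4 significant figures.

85.10°

v_x = 8.103 cos 65.41° = 3.3718 m/s.
At impact |v_y| = √(v_y0² + 2 g h) = √(7.3681² + 2×9.81×76.16) = 39.352 m/s.
Angle below horizontal = arctan(|v_y| / v_x) = arctan(39.352 / 3.3718) = 85.10°.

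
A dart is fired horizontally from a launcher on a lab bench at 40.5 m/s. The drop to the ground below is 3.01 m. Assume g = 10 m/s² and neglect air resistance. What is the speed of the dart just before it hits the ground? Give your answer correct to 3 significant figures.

Fall time: t = √(2 × 3.01 / 10) = 0.7759 s.
At impact: v_x = 40.5 m/s (unchanged), v_y = g t = 10 × 0.7759 = 7.759 m/s.
Speed = √(v_x² + v_y²) = √(1640 + 60.20) = 41.2 m/s.

41.2 m/s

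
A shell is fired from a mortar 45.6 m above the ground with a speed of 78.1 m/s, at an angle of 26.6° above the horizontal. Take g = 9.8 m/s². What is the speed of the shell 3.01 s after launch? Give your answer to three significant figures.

v_x = 78.1 cos 26.6° = 69.83 m/s (constant).
v_y(t) = 78.1 sin 26.6° − g t = 34.97 − 9.8 × 3.01 = 5.472 m/s.
Speed = √(v_x² + v_y²) = √(4876 + 29.94) = 70.0 m/s.

70.0 m/s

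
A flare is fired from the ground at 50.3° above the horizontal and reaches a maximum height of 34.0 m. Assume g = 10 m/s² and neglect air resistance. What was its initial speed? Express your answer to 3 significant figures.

33.9 m/s

At maximum height v_y = 0, so (v₀ sin θ)² = 2 g H.
v₀ sin 50.3° = √(2 × 10 × 34.0) = 26.08 m/s.
v₀ = 26.08 / sin 50.3° = 26.08 / 0.7694 = 33.9 m/s.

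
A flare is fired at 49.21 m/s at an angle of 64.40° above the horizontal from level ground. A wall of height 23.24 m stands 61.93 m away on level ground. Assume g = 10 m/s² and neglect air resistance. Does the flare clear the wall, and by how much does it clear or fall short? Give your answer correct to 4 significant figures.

v_x = 49.21 cos 64.40° = 21.263 m/s; v_y0 = 49.21 sin 64.40° = 44.379 m/s.
Time to reach the wall: t = 61.93 / 21.263 = 2.9126 s.
Height at that point: y = 44.379×2.9126 − 5.000×2.9126² = 86.842 m.
That is 86.842 − 23.24 = 63.60 m above the top of the wall, so the flare clears it.

Yes — it clears the wall by 63.60 m.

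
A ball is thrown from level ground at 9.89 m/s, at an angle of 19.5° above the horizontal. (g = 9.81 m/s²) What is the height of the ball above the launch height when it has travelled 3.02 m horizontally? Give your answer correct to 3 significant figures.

0.555 m

v_x = 9.89 cos 19.5° = 9.323 m/s, v_y0 = 9.89 sin 19.5° = 3.301 m/s.
Time to reach x = 3.02 m: t = x / v_x = 3.02 / 9.323 = 0.3239 s.
y = v_y0 t − ½ g t² = 3.301×0.3239 − 4.905×0.3239² = 0.555 m.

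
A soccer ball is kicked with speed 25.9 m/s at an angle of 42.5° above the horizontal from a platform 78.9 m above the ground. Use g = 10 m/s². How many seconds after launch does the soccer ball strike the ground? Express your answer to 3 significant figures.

6.09 s

Vertical component: v_y = 25.9 sin 42.5° = 17.50 m/s.
Taking up as positive with launch at y = 78.9 m, landing at y = 0: 0 = 78.9 + 17.50 t − ½(10) t².
Solving 5.000 t² − 17.50 t − 78.9 = 0 gives t = [17.50 + √(17.50² + 4·5.000·78.9)] / 10.00 = 6.09 s.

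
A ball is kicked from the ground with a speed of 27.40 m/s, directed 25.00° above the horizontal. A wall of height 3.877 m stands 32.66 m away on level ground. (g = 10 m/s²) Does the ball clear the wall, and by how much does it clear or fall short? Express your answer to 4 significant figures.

Yes — it clears the wall by 2.704 m.

v_x = 27.40 cos 25.00° = 24.833 m/s; v_y0 = 27.40 sin 25.00° = 11.580 m/s.
Time to reach the wall: t = 32.66 / 24.833 = 1.3152 s.
Height at that point: y = 11.580×1.3152 − 5.000×1.3152² = 6.5813 m.
That is 6.5813 − 3.877 = 2.704 m above the top of the wall, so the ball clears it.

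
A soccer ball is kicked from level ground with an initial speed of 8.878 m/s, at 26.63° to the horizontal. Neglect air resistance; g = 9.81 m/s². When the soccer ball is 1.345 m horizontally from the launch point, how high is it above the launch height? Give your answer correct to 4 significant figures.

0.5335 m

v_x = 8.878 cos 26.63° = 7.9362 m/s, v_y0 = 8.878 sin 26.63° = 3.9794 m/s.
Time to reach x = 1.345 m: t = x / v_x = 1.345 / 7.9362 = 0.16948 s.
y = v_y0 t − ½ g t² = 3.9794×0.16948 − 4.905×0.16948² = 0.5335 m.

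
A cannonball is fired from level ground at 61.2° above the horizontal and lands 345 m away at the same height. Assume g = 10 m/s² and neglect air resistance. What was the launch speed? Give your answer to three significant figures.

On level ground, R = v₀² sin(2θ) / g, so v₀ = √(R g / sin 2θ).
sin(2 × 61.2°) = 0.8443.
v₀ = √(345 × 10 / 0.8443) = √4086 = 63.9 m/s.

63.9 m/s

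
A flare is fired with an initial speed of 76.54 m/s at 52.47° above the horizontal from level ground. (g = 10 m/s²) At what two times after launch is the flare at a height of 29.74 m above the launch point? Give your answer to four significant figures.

0.5115 s and 11.63 s

v_y0 = 76.54 sin 52.47° = 60.699 m/s.
Set y = v_y0 t − ½ g t² = 29.74: 5.000 t² − 60.699 t + 29.74 = 0.
t = [60.699 ± √(3684.4 − 594.80)] / 10 = (60.699 ± 55.584) / 10, giving t = 0.5115 s or t = 11.63 s.
So the flare is at 29.74 m at t = 0.5115 s (rising) and t = 11.63 s (falling).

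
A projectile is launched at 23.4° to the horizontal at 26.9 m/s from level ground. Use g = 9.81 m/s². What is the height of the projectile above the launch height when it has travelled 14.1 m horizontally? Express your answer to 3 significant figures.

v_x = 26.9 cos 23.4° = 24.69 m/s, v_y0 = 26.9 sin 23.4° = 10.68 m/s.
Time to reach x = 14.1 m: t = x / v_x = 14.1 / 24.69 = 0.5711 s.
y = v_y0 t − ½ g t² = 10.68×0.5711 − 4.905×0.5711² = 4.50 m.

4.50 m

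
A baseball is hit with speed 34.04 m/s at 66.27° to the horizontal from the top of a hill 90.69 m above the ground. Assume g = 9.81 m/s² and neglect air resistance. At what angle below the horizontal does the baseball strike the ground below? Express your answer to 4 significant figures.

v_x = 34.04 cos 66.27° = 13.699 m/s.
At impact |v_y| = √(v_y0² + 2 g h) = √(31.162² + 2×9.81×90.69) = 52.444 m/s.
Angle below horizontal = arctan(|v_y| / v_x) = arctan(52.444 / 13.699) = 75.36°.

75.36°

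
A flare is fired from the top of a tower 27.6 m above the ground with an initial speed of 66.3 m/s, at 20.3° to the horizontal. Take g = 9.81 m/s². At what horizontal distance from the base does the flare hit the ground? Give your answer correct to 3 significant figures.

353 m

Components: v_x = 66.3 cos 20.3° = 62.18 m/s, v_y = 66.3 sin 20.3° = 23.00 m/s.
Vertical: 0 = 27.6 + 23.00 t − ½(9.81) t² ⇒ 4.905 t² − 23.00 t − 27.6 = 0.
t = [23.00 + √(529.0 + 541.5)] / 9.810 = 5.680 s.
Horizontal: R = v_x · t = 62.18 × 5.680 = 353 m.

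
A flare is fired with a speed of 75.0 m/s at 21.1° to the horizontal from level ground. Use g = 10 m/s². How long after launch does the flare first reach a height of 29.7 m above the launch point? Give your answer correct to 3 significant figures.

1.54 s

v_y0 = 75.0 sin 21.1° = 27.00 m/s.
Set y = v_y0 t − ½ g t² = 29.7: 5.000 t² − 27.00 t + 29.7 = 0.
t = [27.00 ± √(729.0 − 594.0)] / 10 = (27.00 ± 11.62) / 10, giving t = 1.54 s or t = 3.86 s.
The flare is on the way up at the first time, so t = 1.54 s.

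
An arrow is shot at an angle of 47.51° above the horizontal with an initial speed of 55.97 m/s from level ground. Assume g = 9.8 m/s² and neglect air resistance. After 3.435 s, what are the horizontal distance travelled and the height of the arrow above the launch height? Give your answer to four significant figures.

x = 129.9 m, y = 83.95 m

v_x = 55.97 cos 47.51° = 37.806 m/s; v_y0 = 55.97 sin 47.51° = 41.272 m/s.
x = v_x t = 37.806 × 3.435 = 129.9 m.
y = v_y0 t − ½ g t² = 41.272×3.435 − 4.900×3.435² = 83.95 m.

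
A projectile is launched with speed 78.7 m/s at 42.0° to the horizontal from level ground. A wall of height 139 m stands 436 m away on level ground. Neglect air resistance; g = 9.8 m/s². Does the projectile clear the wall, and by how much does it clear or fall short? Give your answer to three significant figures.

No — it falls 18.7 m short of clearing the wall.

v_x = 78.7 cos 42.0° = 58.49 m/s; v_y0 = 78.7 sin 42.0° = 52.66 m/s.
Time to reach the wall: t = 436 / 58.49 = 7.454 s.
Height at that point: y = 52.66×7.454 − 4.900×7.454² = 120.3 m.
That is 139 − 120.3 = 18.7 m below the top of the wall, so the projectile does not clear it.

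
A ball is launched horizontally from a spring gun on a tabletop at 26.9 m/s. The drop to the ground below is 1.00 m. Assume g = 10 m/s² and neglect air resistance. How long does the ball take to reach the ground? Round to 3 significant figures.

The horizontal speed doesn't affect the fall. With v_y0 = 0, h = ½ g t².
t = √(2 × 1.00 / 10) = √0.2000 = 0.447 s.

0.447 s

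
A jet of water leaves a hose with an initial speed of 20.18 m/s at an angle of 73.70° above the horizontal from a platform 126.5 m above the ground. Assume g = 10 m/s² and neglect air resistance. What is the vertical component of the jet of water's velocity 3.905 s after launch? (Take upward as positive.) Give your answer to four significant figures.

Initial vertical component: v_y0 = 20.18 sin 73.70° = 19.369 m/s.
v_y(t) = v_y0 − g t = 19.369 − 10 × 3.905 = -19.68 m/s.

-19.68 m/s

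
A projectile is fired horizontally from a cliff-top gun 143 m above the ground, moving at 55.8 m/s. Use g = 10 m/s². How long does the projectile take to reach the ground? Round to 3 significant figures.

5.35 s

The horizontal speed doesn't affect the fall. With v_y0 = 0, h = ½ g t².
t = √(2 × 143 / 10) = √28.60 = 5.35 s.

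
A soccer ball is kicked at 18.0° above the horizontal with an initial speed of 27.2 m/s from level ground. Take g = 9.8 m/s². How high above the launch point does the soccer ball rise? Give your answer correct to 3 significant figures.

3.60 m

Vertical component of launch velocity: v_y = 27.2 sin 18.0° = 8.405 m/s.
At the highest point the vertical velocity is zero, so v_y² = 2 g h_max.
h_max = (8.405)² / (2 × 9.8) = 70.64 / 19.60 = 3.60 m.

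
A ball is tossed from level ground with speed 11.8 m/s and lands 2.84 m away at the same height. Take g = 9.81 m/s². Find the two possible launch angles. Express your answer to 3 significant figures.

Level-ground range: R = v₀² sin(2θ)/g ⇒ sin 2θ = R g / v₀² = 2.84×9.81/11.8² = 0.2001.
2θ = arcsin(0.2001) = 11.54° or 180° − 11.54° = 168.46°.
So θ = 5.77° or θ = 84.2°.

5.77° and 84.2°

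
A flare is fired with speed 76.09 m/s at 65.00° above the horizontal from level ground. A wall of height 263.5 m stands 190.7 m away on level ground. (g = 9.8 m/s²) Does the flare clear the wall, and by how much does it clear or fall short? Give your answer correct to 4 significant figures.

No — it falls 26.87 m short of clearing the wall.

v_x = 76.09 cos 65.00° = 32.157 m/s; v_y0 = 76.09 sin 65.00° = 68.961 m/s.
Time to reach the wall: t = 190.7 / 32.157 = 5.9303 s.
Height at that point: y = 68.961×5.9303 − 4.900×5.9303² = 236.63 m.
That is 263.5 − 236.63 = 26.87 m below the top of the wall, so the flare does not clear it.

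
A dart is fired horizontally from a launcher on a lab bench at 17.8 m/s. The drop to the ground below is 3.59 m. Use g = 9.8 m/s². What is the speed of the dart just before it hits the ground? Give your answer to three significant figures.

19.7 m/s

Fall time: t = √(2 × 3.59 / 9.8) = 0.8560 s.
At impact: v_x = 17.8 m/s (unchanged), v_y = g t = 9.8 × 0.8560 = 8.389 m/s.
Speed = √(v_x² + v_y²) = √(316.8 + 70.38) = 19.7 m/s.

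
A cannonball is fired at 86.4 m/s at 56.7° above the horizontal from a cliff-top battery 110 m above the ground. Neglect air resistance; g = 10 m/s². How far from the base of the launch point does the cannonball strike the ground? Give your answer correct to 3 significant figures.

Components: v_x = 86.4 cos 56.7° = 47.44 m/s, v_y = 86.4 sin 56.7° = 72.21 m/s.
Vertical: 0 = 110 + 72.21 t − ½(10) t² ⇒ 5.000 t² − 72.21 t − 110 = 0.
t = [72.21 + √(5214 + 2200)] / 10.00 = 15.83 s.
Horizontal: R = v_x · t = 47.44 × 15.83 = 751 m.

751 m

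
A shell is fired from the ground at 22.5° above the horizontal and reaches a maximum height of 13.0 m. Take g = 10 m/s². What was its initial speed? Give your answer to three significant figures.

42.1 m/s

At maximum height v_y = 0, so (v₀ sin θ)² = 2 g H.
v₀ sin 22.5° = √(2 × 10 × 13.0) = 16.12 m/s.
v₀ = 16.12 / sin 22.5° = 16.12 / 0.3827 = 42.1 m/s.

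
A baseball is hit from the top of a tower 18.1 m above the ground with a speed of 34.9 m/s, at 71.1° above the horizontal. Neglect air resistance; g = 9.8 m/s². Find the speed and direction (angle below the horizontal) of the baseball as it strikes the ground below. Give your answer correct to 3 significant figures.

39.7 m/s at 73.4° below the horizontal

v_x = 34.9 cos 71.1° = 11.30 m/s (constant).
|v_y| at impact = √((33.02)² + 2×9.8×18.1) = 38.01 m/s.
Speed = √(11.30² + 38.01²) = 39.7 m/s; angle = arctan(38.01/11.30) = 73.4° below horizontal.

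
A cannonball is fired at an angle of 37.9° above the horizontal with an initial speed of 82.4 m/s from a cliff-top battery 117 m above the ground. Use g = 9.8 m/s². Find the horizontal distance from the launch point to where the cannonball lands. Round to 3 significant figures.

Components: v_x = 82.4 cos 37.9° = 65.02 m/s, v_y = 82.4 sin 37.9° = 50.62 m/s.
Vertical: 0 = 117 + 50.62 t − ½(9.8) t² ⇒ 4.900 t² − 50.62 t − 117 = 0.
t = [50.62 + √(2562 + 2293)] / 9.800 = 12.28 s.
Horizontal: R = v_x · t = 65.02 × 12.28 = 798 m.

798 m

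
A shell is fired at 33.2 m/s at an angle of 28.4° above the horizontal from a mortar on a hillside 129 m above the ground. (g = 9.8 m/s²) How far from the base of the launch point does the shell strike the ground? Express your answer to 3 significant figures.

204 m

Components: v_x = 33.2 cos 28.4° = 29.20 m/s, v_y = 33.2 sin 28.4° = 15.79 m/s.
Vertical: 0 = 129 + 15.79 t − ½(9.8) t² ⇒ 4.900 t² − 15.79 t − 129 = 0.
t = [15.79 + √(249.3 + 2528)] / 9.800 = 6.989 s.
Horizontal: R = v_x · t = 29.20 × 6.989 = 204 m.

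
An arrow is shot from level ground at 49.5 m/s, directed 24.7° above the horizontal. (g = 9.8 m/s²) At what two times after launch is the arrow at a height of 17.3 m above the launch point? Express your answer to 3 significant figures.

v_y0 = 49.5 sin 24.7° = 20.68 m/s.
Set y = v_y0 t − ½ g t² = 17.3: 4.900 t² − 20.68 t + 17.3 = 0.
t = [20.68 ± √(427.7 − 339.1)] / 9.8 = (20.68 ± 9.413) / 9.8, giving t = 1.15 s or t = 3.07 s.
So the arrow is at 17.3 m at t = 1.15 s (rising) and t = 3.07 s (falling).

1.15 s and 3.07 s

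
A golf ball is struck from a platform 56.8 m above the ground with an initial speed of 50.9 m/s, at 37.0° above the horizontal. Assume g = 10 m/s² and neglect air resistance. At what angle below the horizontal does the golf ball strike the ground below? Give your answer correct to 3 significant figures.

48.2°

v_x = 50.9 cos 37.0° = 40.65 m/s.
At impact |v_y| = √(v_y0² + 2 g h) = √(30.63² + 2×10×56.8) = 45.54 m/s.
Angle below horizontal = arctan(|v_y| / v_x) = arctan(45.54 / 40.65) = 48.2°.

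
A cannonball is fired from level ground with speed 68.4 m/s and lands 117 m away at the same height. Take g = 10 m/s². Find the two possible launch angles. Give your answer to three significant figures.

7.24° and 82.8°

Level-ground range: R = v₀² sin(2θ)/g ⇒ sin 2θ = R g / v₀² = 117×10/68.4² = 0.2501.
2θ = arcsin(0.2501) = 14.48° or 180° − 14.48° = 165.52°.
So θ = 7.24° or θ = 82.8°.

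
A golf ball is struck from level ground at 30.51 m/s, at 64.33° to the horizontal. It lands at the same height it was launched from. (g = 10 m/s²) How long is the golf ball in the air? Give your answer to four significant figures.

Vertical component: v_y = 30.51 sin 64.33° = 27.499 m/s.
For a projectile landing at launch height, time of flight is t = 2 v_y / g = 2 × 27.499 / 10 = 5.500 s.

5.500 s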